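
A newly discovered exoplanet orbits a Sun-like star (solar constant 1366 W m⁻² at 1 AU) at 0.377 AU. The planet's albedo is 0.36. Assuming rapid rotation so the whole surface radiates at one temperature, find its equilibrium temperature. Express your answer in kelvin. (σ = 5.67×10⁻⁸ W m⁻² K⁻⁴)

Flux at 0.377 AU: S = 1366/0.377² = 9610 W m⁻².
Energy balance: absorbed = emitted ⇒ πR²·S(1−A) = 4πR²·σT_eq⁴, so T_eq⁴ = S(1−A)/(4σ).
T_eq = [9610 × 0.64 / (4 × 5.67×10⁻⁸)]^(1/4) = (2.71×10¹⁰)^(1/4) = 406 K.

T_eq ≈ 406 K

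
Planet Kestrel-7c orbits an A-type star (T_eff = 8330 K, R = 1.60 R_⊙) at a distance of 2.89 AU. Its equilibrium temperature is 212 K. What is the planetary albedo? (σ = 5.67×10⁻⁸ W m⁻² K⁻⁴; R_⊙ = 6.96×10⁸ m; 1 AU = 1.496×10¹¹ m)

A ≈ 0.75

R_⋆ = 1.60 × 6.96×10⁸ = 1.11×10⁹ m.
d = 2.89 AU = 4.32×10¹¹ m.
L = 4πR_⋆²σT_⋆⁴ = 4π(1.11×10⁹)² × 5.67×10⁻⁸ × (8330)⁴ = 4.25×10²⁷ W.
S = L/(4πd²) = 1810 W m⁻².
From T_eq⁴ = S(1−A)/(4σ): 1−A = 4σT_eq⁴/S.
1−A = 4 × 5.67×10⁻⁸ × (212)⁴ / 1810 = 0.253.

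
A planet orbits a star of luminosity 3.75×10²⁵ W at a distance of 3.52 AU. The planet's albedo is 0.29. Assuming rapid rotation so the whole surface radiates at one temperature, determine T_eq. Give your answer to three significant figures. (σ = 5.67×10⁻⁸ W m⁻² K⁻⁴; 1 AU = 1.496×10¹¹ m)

T_eq ≈ 76.2 K

d = 3.52 AU = 5.27×10¹¹ m.
Flux: S = L/(4πd²) = 3.75×10²⁵/(4π×(5.27×10¹¹)²) = 10.8 W m⁻².
Energy balance: absorbed = emitted ⇒ πR²·S(1−A) = 4πR²·σT_eq⁴, so T_eq⁴ = S(1−A)/(4σ).
T_eq = [10.8 × 0.71 / (4 × 5.67×10⁻⁸)]^(1/4) = (3.37×10⁷)^(1/4) = 76.2 K.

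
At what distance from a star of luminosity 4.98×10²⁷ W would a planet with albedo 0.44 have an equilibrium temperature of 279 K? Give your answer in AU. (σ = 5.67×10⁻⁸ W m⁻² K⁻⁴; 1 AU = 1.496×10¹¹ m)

From T_eq⁴ = L(1−A)/(16πσd²): d = √[L(1−A)/(16πσT_eq⁴)].
d = √[4.98×10²⁷ × 0.56 / (16π × 5.67×10⁻⁸ × (279)⁴)] = 4.02×10¹¹ m = 2.69 AU.

d ≈ 2.69 AU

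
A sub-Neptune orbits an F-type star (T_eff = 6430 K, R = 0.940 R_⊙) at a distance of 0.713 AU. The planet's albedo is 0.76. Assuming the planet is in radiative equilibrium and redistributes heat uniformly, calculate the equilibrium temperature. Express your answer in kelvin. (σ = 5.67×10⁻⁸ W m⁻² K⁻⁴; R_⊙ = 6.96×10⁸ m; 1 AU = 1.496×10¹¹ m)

T_eq ≈ 249 K

R_⋆ = 0.940 × 6.96×10⁸ = 6.54×10⁸ m.
d = 0.713 AU = 1.07×10¹¹ m.
L = 4πR_⋆²σT_⋆⁴ = 4π(6.54×10⁸)² × 5.67×10⁻⁸ × (6430)⁴ = 5.21×10²⁶ W.
S = L/(4πd²) = 3650 W m⁻².
Energy balance: absorbed = emitted ⇒ πR²·S(1−A) = 4πR²·σT_eq⁴, so T_eq⁴ = S(1−A)/(4σ).
T_eq = [3650 × 0.24 / (4 × 5.67×10⁻⁸)]^(1/4) = (3.86×10⁹)^(1/4) = 249 K.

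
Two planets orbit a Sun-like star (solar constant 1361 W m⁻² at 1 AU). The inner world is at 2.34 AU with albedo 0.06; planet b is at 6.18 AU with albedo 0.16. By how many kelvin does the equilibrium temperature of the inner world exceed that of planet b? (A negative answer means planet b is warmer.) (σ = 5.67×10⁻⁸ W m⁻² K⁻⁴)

T_eq = [S₀(1−A)/(4σd²)]^(1/4), so T ∝ (1−A)^(1/4) / √d.
T₁ = [1361×0.94/(4×5.67×10⁻⁸×2.34²)]^(1/4) = 179.15 K.
T₂ = [1361×0.84/(4×5.67×10⁻⁸×6.18²)]^(1/4) = 107.18 K.

ΔT ≈ 72.0 K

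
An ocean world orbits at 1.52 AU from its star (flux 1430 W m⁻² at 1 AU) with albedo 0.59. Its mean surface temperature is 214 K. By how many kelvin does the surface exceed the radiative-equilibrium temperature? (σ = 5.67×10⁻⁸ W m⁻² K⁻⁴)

S = 1430/1.52² = 618.9 W m⁻².
T_eq = [S(1−A)/(4σ)]^(1/4) = [618.9×0.41/(4×5.67×10⁻⁸)]^(1/4) = 182.9 K.
ΔT = T_surf − T_eq = 214 − 182.9.

ΔT ≈ 31.1 K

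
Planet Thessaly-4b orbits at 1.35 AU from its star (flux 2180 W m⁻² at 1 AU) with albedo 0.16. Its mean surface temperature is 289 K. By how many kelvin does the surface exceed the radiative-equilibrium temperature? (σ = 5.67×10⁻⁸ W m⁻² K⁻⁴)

S = 2180/1.35² = 1196 W m⁻².
T_eq = [S(1−A)/(4σ)]^(1/4) = [1196×0.84/(4×5.67×10⁻⁸)]^(1/4) = 258.0 K.
ΔT = T_surf − T_eq = 289 − 258.0.

ΔT ≈ 31.0 K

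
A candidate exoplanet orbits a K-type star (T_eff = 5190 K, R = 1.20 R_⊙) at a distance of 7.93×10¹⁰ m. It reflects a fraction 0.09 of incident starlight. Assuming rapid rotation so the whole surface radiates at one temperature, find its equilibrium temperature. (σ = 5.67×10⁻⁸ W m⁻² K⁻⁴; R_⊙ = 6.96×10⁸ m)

T_eq ≈ 368 K

R_⋆ = 1.20 × 6.96×10⁸ = 8.35×10⁸ m.
L = 4πR_⋆²σT_⋆⁴ = 4π(8.35×10⁸)² × 5.67×10⁻⁸ × (5190)⁴ = 3.61×10²⁶ W.
S = L/(4πd²) = 4560 W m⁻².
Energy balance: absorbed = emitted ⇒ πR²·S(1−A) = 4πR²·σT_eq⁴, so T_eq⁴ = S(1−A)/(4σ).
T_eq = [4560 × 0.91 / (4 × 5.67×10⁻⁸)]^(1/4) = (1.83×10¹⁰)^(1/4) = 368 K.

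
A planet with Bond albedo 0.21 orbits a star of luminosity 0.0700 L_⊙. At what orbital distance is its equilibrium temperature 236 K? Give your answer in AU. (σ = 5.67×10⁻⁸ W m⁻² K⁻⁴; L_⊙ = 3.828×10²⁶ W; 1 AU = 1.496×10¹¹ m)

d ≈ 0.327 AU

L = 0.0700 × 3.828×10²⁶ = 2.68×10²⁵ W.
From T_eq⁴ = L(1−A)/(16πσd²): d = √[L(1−A)/(16πσT_eq⁴)].
d = √[2.68×10²⁵ × 0.79 / (16π × 5.67×10⁻⁸ × (236)⁴)] = 4.89×10¹⁰ m = 0.327 AU.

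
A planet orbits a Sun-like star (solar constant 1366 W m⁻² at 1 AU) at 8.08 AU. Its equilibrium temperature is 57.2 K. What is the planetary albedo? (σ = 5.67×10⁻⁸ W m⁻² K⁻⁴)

A ≈ 0.88

Flux at 8.08 AU: S = 1366/8.08² = 20.9 W m⁻².
From T_eq⁴ = S(1−A)/(4σ): 1−A = 4σT_eq⁴/S.
1−A = 4 × 5.67×10⁻⁸ × (57.2)⁴ / 20.9 = 0.116.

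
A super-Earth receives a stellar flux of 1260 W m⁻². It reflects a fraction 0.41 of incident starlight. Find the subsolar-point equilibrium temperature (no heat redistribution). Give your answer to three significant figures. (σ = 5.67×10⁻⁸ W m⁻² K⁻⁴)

T_ss ≈ 338 K

At the subsolar point the surface absorbs S(1−A) and emits σT⁴ per unit area — no factor of 4, since only the local patch is in balance.
T = [1260 × 0.59 / 5.67×10⁻⁸]^(1/4) = (1.31×10¹⁰)^(1/4) = 338 K.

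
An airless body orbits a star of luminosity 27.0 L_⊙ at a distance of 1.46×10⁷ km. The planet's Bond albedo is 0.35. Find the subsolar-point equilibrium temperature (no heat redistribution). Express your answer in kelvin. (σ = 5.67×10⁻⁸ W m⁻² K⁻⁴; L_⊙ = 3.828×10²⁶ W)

d = 1.46×10⁷ km = 1.46×10¹⁰ m.
L = 27.0 × 3.828×10²⁶ = 1.03×10²⁸ W.
Flux: S = L/(4πd²) = 1.03×10²⁸/(4π×(1.46×10¹⁰)²) = 3.86×10⁶ W m⁻².
At the subsolar point the surface absorbs S(1−A) and emits σT⁴ per unit area — no factor of 4, since only the local patch is in balance.
T = [3.86×10⁶ × 0.65 / 5.67×10⁻⁸]^(1/4) = (4.42×10¹³)^(1/4) = 2580 K.

T_ss ≈ 2580 K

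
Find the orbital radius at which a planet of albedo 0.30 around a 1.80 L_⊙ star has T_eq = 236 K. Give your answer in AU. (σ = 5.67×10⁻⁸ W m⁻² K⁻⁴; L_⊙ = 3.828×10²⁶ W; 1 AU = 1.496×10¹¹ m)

d ≈ 1.56 AU

L = 1.80 × 3.828×10²⁶ = 6.89×10²⁶ W.
From T_eq⁴ = L(1−A)/(16πσd²): d = √[L(1−A)/(16πσT_eq⁴)].
d = √[6.89×10²⁶ × 0.70 / (16π × 5.67×10⁻⁸ × (236)⁴)] = 2.34×10¹¹ m = 1.56 AU.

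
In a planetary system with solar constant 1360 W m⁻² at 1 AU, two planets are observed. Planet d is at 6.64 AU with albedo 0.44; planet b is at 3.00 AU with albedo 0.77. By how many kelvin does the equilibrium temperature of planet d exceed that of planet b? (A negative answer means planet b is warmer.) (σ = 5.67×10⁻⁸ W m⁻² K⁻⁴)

T_eq = [S₀(1−A)/(4σd²)]^(1/4), so T ∝ (1−A)^(1/4) / √d.
T₁ = [1360×0.56/(4×5.67×10⁻⁸×6.64²)]^(1/4) = 93.42 K.
T₂ = [1360×0.23/(4×5.67×10⁻⁸×3.00²)]^(1/4) = 111.26 K.

ΔT ≈ -17.8 K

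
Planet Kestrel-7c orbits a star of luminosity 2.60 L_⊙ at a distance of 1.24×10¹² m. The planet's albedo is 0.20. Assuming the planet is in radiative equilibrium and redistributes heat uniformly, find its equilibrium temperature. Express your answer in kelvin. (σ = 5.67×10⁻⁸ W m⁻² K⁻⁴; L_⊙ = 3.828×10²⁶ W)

L = 2.60 × 3.828×10²⁶ = 9.95×10²⁶ W.
Flux: S = L/(4πd²) = 9.95×10²⁶/(4π×(1.24×10¹²)²) = 51.5 W m⁻².
Energy balance: absorbed = emitted ⇒ πR²·S(1−A) = 4πR²·σT_eq⁴, so T_eq⁴ = S(1−A)/(4σ).
T_eq = [51.5 × 0.80 / (4 × 5.67×10⁻⁸)]^(1/4) = (1.82×10⁸)^(1/4) = 116 K.

T_eq ≈ 116 K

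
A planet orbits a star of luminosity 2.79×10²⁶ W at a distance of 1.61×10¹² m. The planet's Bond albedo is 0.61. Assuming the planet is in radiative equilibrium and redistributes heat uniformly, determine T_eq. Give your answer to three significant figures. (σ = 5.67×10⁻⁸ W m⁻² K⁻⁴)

Flux: S = L/(4πd²) = 2.79×10²⁶/(4π×(1.61×10¹²)²) = 8.57 W m⁻².
Energy balance: absorbed = emitted ⇒ πR²·S(1−A) = 4πR²·σT_eq⁴, so T_eq⁴ = S(1−A)/(4σ).
T_eq = [8.57 × 0.39 / (4 × 5.67×10⁻⁸)]^(1/4) = (1.47×10⁷)^(1/4) = 61.9 K.

T_eq ≈ 61.9 K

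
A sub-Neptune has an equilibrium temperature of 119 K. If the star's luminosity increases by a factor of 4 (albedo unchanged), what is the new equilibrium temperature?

T_eq ≈ 168 K

T_eq ∝ L^(1/4) · d^(−1/2).
T′ = 119 × 4^(1/4) = 168 K.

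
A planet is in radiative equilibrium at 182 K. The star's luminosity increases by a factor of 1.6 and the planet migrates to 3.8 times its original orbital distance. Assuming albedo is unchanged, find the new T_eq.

T_eq ≈ 105 K

T_eq ∝ L^(1/4) · d^(−1/2).
T′ = 182 × 1.6^(1/4) / 3.8^(1/2) = 105 K.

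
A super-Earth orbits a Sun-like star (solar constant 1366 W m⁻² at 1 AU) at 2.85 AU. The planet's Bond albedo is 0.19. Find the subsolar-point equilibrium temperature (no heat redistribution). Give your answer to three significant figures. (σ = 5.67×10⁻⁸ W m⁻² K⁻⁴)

Flux at 2.85 AU: S = 1366/2.85² = 168 W m⁻².
At the subsolar point the surface absorbs S(1−A) and emits σT⁴ per unit area — no factor of 4, since only the local patch is in balance.
T = [168 × 0.81 / 5.67×10⁻⁸]^(1/4) = (2.40×10⁹)^(1/4) = 221 K.

T_ss ≈ 221 K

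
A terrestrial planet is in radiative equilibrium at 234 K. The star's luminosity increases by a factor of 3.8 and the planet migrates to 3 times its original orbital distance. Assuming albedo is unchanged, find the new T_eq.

T_eq ∝ L^(1/4) · d^(−1/2).
T′ = 234 × 3.8^(1/4) / 3^(1/2) = 189 K.

T_eq ≈ 189 K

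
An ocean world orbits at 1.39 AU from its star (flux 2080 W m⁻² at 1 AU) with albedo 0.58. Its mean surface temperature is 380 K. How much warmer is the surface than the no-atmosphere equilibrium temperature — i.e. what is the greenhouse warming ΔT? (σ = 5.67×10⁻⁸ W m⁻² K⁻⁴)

ΔT ≈ 168.7 K

S = 2080/1.39² = 1077 W m⁻².
T_eq = [S(1−A)/(4σ)]^(1/4) = [1077×0.42/(4×5.67×10⁻⁸)]^(1/4) = 211.3 K.
ΔT = T_surf − T_eq = 380 − 211.3.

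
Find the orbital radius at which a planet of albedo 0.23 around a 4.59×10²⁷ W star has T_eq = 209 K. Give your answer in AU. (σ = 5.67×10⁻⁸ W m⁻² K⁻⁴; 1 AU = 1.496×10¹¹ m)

From T_eq⁴ = L(1−A)/(16πσd²): d = √[L(1−A)/(16πσT_eq⁴)].
d = √[4.59×10²⁷ × 0.77 / (16π × 5.67×10⁻⁸ × (209)⁴)] = 8.06×10¹¹ m = 5.39 AU.

d ≈ 5.39 AU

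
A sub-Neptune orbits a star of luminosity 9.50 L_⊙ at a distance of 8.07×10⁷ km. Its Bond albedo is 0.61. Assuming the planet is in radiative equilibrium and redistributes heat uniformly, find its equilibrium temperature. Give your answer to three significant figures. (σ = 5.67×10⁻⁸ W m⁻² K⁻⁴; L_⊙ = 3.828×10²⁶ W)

T_eq ≈ 526 K

d = 8.07×10⁷ km = 8.07×10¹⁰ m.
L = 9.50 × 3.828×10²⁶ = 3.64×10²⁷ W.
Flux: S = L/(4πd²) = 3.64×10²⁷/(4π×(8.07×10¹⁰)²) = 4.44×10⁴ W m⁻².
Energy balance: absorbed = emitted ⇒ πR²·S(1−A) = 4πR²·σT_eq⁴, so T_eq⁴ = S(1−A)/(4σ).
T_eq = [4.44×10⁴ × 0.39 / (4 × 5.67×10⁻⁸)]^(1/4) = (7.64×10¹⁰)^(1/4) = 526 K.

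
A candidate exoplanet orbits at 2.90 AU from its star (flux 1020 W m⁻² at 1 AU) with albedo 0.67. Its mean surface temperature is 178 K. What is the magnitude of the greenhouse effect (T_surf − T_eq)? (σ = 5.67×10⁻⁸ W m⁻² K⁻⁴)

ΔT ≈ 62.7 K

S = 1020/2.90² = 121.3 W m⁻².
T_eq = [S(1−A)/(4σ)]^(1/4) = [121.3×0.33/(4×5.67×10⁻⁸)]^(1/4) = 115.3 K.
ΔT = T_surf − T_eq = 178 − 115.3.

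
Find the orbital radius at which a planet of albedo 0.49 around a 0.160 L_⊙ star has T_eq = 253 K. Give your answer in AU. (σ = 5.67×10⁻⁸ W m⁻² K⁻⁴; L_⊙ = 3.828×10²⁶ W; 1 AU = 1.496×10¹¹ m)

L = 0.160 × 3.828×10²⁶ = 6.12×10²⁵ W.
From T_eq⁴ = L(1−A)/(16πσd²): d = √[L(1−A)/(16πσT_eq⁴)].
d = √[6.12×10²⁵ × 0.51 / (16π × 5.67×10⁻⁸ × (253)⁴)] = 5.17×10¹⁰ m = 0.346 AU.

d ≈ 0.346 AU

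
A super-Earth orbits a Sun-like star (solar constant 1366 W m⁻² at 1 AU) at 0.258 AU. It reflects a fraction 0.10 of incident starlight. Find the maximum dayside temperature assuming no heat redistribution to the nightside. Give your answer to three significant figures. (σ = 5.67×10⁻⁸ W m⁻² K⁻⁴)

T_ss ≈ 755 K

Flux at 0.258 AU: S = 1366/0.258² = 2.05×10⁴ W m⁻².
With no redistribution each surface element balances locally: S(1−A) = σT⁴.
T = [2.05×10⁴ × 0.90 / 5.67×10⁻⁸]^(1/4) = (3.26×10¹¹)^(1/4) = 755 K.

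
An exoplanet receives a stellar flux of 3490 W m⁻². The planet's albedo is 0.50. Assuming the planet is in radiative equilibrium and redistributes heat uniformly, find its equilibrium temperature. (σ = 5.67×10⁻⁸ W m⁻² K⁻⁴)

Energy balance: absorbed = emitted ⇒ πR²·S(1−A) = 4πR²·σT_eq⁴, so T_eq⁴ = S(1−A)/(4σ).
T_eq = [3490 × 0.50 / (4 × 5.67×10⁻⁸)]^(1/4) = (7.69×10⁹)^(1/4) = 296 K.

T_eq ≈ 296 K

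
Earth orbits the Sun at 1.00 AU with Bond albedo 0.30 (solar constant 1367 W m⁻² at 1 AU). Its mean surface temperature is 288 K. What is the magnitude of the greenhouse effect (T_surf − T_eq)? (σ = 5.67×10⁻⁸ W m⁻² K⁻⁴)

ΔT ≈ 33.1 K

S = 1367/1.00² = 1367 W m⁻².
T_eq = [S(1−A)/(4σ)]^(1/4) = [1367×0.70/(4×5.67×10⁻⁸)]^(1/4) = 254.9 K.
ΔT = T_surf − T_eq = 288 − 254.9.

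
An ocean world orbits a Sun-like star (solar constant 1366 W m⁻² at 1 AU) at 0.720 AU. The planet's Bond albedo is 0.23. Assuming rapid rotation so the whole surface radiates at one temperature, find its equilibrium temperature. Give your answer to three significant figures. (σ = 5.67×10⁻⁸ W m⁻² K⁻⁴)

T_eq ≈ 308 K

Flux at 0.720 AU: S = 1366/0.720² = 2640 W m⁻².
Energy balance: absorbed = emitted ⇒ πR²·S(1−A) = 4πR²·σT_eq⁴, so T_eq⁴ = S(1−A)/(4σ).
T_eq = [2640 × 0.77 / (4 × 5.67×10⁻⁸)]^(1/4) = (8.95×10⁹)^(1/4) = 308 K.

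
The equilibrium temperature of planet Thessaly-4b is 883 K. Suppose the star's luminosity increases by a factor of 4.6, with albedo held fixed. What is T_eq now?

T_eq ∝ L^(1/4) · d^(−1/2).
T′ = 883 × 4.6^(1/4) = 1290 K.

T_eq ≈ 1290 K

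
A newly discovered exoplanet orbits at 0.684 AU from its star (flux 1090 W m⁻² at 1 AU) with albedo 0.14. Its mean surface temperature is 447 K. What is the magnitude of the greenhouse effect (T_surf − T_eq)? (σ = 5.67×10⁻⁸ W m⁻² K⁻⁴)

ΔT ≈ 140.4 K

S = 1090/0.684² = 2330 W m⁻².
T_eq = [S(1−A)/(4σ)]^(1/4) = [2330×0.86/(4×5.67×10⁻⁸)]^(1/4) = 306.6 K.
ΔT = T_surf − T_eq = 447 − 306.6.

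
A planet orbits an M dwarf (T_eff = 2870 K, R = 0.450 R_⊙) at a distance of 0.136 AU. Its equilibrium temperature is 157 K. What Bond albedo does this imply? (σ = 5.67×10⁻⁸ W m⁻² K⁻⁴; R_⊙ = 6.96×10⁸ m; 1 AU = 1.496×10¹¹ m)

A ≈ 0.85

R_⋆ = 0.450 × 6.96×10⁸ = 3.13×10⁸ m.
d = 0.136 AU = 2.03×10¹⁰ m.
L = 4πR_⋆²σT_⋆⁴ = 4π(3.13×10⁸)² × 5.67×10⁻⁸ × (2870)⁴ = 4.74×10²⁴ W.
S = L/(4πd²) = 912 W m⁻².
From T_eq⁴ = S(1−A)/(4σ): 1−A = 4σT_eq⁴/S.
1−A = 4 × 5.67×10⁻⁸ × (157)⁴ / 912 = 0.151.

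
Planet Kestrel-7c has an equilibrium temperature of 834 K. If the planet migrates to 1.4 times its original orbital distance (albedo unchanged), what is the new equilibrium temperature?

T_eq ≈ 705 K

T_eq ∝ L^(1/4) · d^(−1/2).
T′ = 834 / 1.4^(1/2) = 705 K.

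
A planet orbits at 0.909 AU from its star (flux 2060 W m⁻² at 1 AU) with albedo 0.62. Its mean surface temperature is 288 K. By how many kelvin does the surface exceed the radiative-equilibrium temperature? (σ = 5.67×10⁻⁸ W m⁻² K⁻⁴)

ΔT ≈ 33.8 K

S = 2060/0.909² = 2493 W m⁻².
T_eq = [S(1−A)/(4σ)]^(1/4) = [2493×0.38/(4×5.67×10⁻⁸)]^(1/4) = 254.2 K.
ΔT = T_surf − T_eq = 288 − 254.2.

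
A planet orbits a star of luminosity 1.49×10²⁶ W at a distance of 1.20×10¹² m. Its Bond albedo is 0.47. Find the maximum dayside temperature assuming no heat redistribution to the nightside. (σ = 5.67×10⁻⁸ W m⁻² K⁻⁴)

T_ss ≈ 93.7 K

Flux: S = L/(4πd²) = 1.49×10²⁶/(4π×(1.20×10¹²)²) = 8.23 W m⁻².
With no redistribution each surface element balances locally: S(1−A) = σT⁴.
T = [8.23 × 0.53 / 5.67×10⁻⁸]^(1/4) = (7.70×10⁷)^(1/4) = 93.7 K.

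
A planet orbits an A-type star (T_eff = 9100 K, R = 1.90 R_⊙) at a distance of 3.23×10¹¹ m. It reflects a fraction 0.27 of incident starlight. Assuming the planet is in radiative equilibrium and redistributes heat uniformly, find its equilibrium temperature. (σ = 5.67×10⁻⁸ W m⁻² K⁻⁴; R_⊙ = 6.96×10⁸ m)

R_⋆ = 1.90 × 6.96×10⁸ = 1.32×10⁹ m.
L = 4πR_⋆²σT_⋆⁴ = 4π(1.32×10⁹)² × 5.67×10⁻⁸ × (9100)⁴ = 8.54×10²⁷ W.
S = L/(4πd²) = 6520 W m⁻².
Energy balance: absorbed = emitted ⇒ πR²·S(1−A) = 4πR²·σT_eq⁴, so T_eq⁴ = S(1−A)/(4σ).
T_eq = [6520 × 0.73 / (4 × 5.67×10⁻⁸)]^(1/4) = (2.10×10¹⁰)^(1/4) = 381 K.

T_eq ≈ 381 K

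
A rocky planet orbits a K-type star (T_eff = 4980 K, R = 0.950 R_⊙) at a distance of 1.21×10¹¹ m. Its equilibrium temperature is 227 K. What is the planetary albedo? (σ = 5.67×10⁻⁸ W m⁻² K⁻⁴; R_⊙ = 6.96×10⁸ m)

A ≈ 0.42

R_⋆ = 0.950 × 6.96×10⁸ = 6.61×10⁸ m.
L = 4πR_⋆²σT_⋆⁴ = 4π(6.61×10⁸)² × 5.67×10⁻⁸ × (4980)⁴ = 1.92×10²⁶ W.
S = L/(4πd²) = 1040 W m⁻².
From T_eq⁴ = S(1−A)/(4σ): 1−A = 4σT_eq⁴/S.
1−A = 4 × 5.67×10⁻⁸ × (227)⁴ / 1040 = 0.578.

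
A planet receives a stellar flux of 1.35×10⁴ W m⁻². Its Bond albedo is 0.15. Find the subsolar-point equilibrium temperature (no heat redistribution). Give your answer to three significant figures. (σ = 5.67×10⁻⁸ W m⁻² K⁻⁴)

T_ss ≈ 671 K

At the subsolar point the surface absorbs S(1−A) and emits σT⁴ per unit area — no factor of 4, since only the local patch is in balance.
T = [1.35×10⁴ × 0.85 / 5.67×10⁻⁸]^(1/4) = (2.02×10¹¹)^(1/4) = 671 K.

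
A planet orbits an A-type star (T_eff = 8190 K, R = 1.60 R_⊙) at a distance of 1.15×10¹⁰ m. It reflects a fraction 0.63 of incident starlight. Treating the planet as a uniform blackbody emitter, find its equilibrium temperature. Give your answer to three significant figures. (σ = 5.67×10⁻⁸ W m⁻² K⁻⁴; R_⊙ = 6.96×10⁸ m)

T_eq ≈ 1410 K

R_⋆ = 1.60 × 6.96×10⁸ = 1.11×10⁹ m.
L = 4πR_⋆²σT_⋆⁴ = 4π(1.11×10⁹)² × 5.67×10⁻⁸ × (8190)⁴ = 3.98×10²⁷ W.
S = L/(4πd²) = 2.39×10⁶ W m⁻².
Energy balance: absorbed = emitted ⇒ πR²·S(1−A) = 4πR²·σT_eq⁴, so T_eq⁴ = S(1−A)/(4σ).
T_eq = [2.39×10⁶ × 0.37 / (4 × 5.67×10⁻⁸)]^(1/4) = (3.90×10¹²)^(1/4) = 1410 K.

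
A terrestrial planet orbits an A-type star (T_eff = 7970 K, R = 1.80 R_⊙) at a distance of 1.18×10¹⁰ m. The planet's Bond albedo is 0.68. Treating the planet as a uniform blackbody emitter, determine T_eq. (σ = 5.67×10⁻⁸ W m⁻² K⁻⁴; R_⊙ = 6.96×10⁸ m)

R_⋆ = 1.80 × 6.96×10⁸ = 1.25×10⁹ m.
L = 4πR_⋆²σT_⋆⁴ = 4π(1.25×10⁹)² × 5.67×10⁻⁸ × (7970)⁴ = 4.51×10²⁷ W.
S = L/(4πd²) = 2.58×10⁶ W m⁻².
Energy balance: absorbed = emitted ⇒ πR²·S(1−A) = 4πR²·σT_eq⁴, so T_eq⁴ = S(1−A)/(4σ).
T_eq = [2.58×10⁶ × 0.32 / (4 × 5.67×10⁻⁸)]^(1/4) = (3.64×10¹²)^(1/4) = 1380 K.

T_eq ≈ 1380 K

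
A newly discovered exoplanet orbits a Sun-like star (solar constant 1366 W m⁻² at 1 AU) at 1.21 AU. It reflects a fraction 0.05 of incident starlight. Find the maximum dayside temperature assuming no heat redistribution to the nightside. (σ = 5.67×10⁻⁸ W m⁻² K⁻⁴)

Flux at 1.21 AU: S = 1366/1.21² = 933 W m⁻².
With no redistribution each surface element balances locally: S(1−A) = σT⁴.
T = [933 × 0.95 / 5.67×10⁻⁸]^(1/4) = (1.56×10¹⁰)^(1/4) = 354 K.

T_ss ≈ 354 K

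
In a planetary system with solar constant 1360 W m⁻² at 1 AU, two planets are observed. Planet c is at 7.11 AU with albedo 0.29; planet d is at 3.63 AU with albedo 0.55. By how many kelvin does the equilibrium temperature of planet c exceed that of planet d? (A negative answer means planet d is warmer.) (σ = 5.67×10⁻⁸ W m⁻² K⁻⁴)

ΔT ≈ -23.8 K

T_eq = [S₀(1−A)/(4σd²)]^(1/4), so T ∝ (1−A)^(1/4) / √d.
T₁ = [1360×0.71/(4×5.67×10⁻⁸×7.11²)]^(1/4) = 95.80 K.
T₂ = [1360×0.45/(4×5.67×10⁻⁸×3.63²)]^(1/4) = 119.63 K.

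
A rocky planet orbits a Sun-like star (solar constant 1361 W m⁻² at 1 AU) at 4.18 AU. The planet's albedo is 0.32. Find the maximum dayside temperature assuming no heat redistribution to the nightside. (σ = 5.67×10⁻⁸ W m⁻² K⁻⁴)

Flux at 4.18 AU: S = 1361/4.18² = 77.9 W m⁻².
With no redistribution each surface element balances locally: S(1−A) = σT⁴.
T = [77.9 × 0.68 / 5.67×10⁻⁸]^(1/4) = (9.34×10⁸)^(1/4) = 175 K.

T_ss ≈ 175 K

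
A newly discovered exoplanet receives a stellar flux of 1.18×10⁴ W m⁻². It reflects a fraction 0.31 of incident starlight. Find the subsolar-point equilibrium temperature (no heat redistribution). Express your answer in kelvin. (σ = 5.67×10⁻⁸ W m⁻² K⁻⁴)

At the subsolar point the surface absorbs S(1−A) and emits σT⁴ per unit area — no factor of 4, since only the local patch is in balance.
T = [1.18×10⁴ × 0.69 / 5.67×10⁻⁸]^(1/4) = (1.44×10¹¹)^(1/4) = 616 K.

T_ss ≈ 616 K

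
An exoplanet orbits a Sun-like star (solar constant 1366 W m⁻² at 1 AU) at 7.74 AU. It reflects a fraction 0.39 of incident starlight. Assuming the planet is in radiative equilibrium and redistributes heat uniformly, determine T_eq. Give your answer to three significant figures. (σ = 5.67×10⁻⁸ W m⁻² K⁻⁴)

T_eq ≈ 88.5 K

Flux at 7.74 AU: S = 1366/7.74² = 22.8 W m⁻².
Energy balance: absorbed = emitted ⇒ πR²·S(1−A) = 4πR²·σT_eq⁴, so T_eq⁴ = S(1−A)/(4σ).
T_eq = [22.8 × 0.61 / (4 × 5.67×10⁻⁸)]^(1/4) = (6.13×10⁷)^(1/4) = 88.5 K.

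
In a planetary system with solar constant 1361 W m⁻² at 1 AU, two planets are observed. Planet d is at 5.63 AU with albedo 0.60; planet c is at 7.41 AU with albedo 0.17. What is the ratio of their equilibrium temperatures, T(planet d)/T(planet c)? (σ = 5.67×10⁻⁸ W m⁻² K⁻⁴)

T₁/T₂ ≈ 0.956

T_eq = [S₀(1−A)/(4σd²)]^(1/4), so T ∝ (1−A)^(1/4) / √d.
T₁ = [1361×0.40/(4×5.67×10⁻⁸×5.63²)]^(1/4) = 93.29 K.
T₂ = [1361×0.83/(4×5.67×10⁻⁸×7.41²)]^(1/4) = 97.59 K.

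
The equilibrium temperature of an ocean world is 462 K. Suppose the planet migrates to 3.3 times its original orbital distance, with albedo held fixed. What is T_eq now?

T_eq ≈ 254 K

T_eq ∝ L^(1/4) · d^(−1/2).
T′ = 462 / 3.3^(1/2) = 254 K.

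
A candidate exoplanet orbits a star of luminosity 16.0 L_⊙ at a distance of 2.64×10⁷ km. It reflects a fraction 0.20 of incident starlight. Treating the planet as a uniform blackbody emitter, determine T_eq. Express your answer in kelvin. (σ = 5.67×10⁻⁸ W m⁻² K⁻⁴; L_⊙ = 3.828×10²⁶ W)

d = 2.64×10⁷ km = 2.64×10¹⁰ m.
L = 16.0 × 3.828×10²⁶ = 6.12×10²⁷ W.
Flux: S = L/(4πd²) = 6.12×10²⁷/(4π×(2.64×10¹⁰)²) = 6.99×10⁵ W m⁻².
Energy balance: absorbed = emitted ⇒ πR²·S(1−A) = 4πR²·σT_eq⁴, so T_eq⁴ = S(1−A)/(4σ).
T_eq = [6.99×10⁵ × 0.80 / (4 × 5.67×10⁻⁸)]^(1/4) = (2.47×10¹²)^(1/4) = 1250 K.

T_eq ≈ 1250 K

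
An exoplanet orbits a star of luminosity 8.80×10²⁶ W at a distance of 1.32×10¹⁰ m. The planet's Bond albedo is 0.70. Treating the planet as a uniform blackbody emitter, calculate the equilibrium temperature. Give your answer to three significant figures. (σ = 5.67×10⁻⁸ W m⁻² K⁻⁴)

T_eq ≈ 854 K

Flux: S = L/(4πd²) = 8.80×10²⁶/(4π×(1.32×10¹⁰)²) = 4.02×10⁵ W m⁻².
Energy balance: absorbed = emitted ⇒ πR²·S(1−A) = 4πR²·σT_eq⁴, so T_eq⁴ = S(1−A)/(4σ).
T_eq = [4.02×10⁵ × 0.30 / (4 × 5.67×10⁻⁸)]^(1/4) = (5.32×10¹¹)^(1/4) = 854 K.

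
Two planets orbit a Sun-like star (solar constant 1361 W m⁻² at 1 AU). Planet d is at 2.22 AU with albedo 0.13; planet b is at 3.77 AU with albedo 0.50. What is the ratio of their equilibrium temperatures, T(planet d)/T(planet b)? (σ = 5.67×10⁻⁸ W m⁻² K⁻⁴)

T_eq = [S₀(1−A)/(4σd²)]^(1/4), so T ∝ (1−A)^(1/4) / √d.
T₁ = [1361×0.87/(4×5.67×10⁻⁸×2.22²)]^(1/4) = 180.41 K.
T₂ = [1361×0.50/(4×5.67×10⁻⁸×3.77²)]^(1/4) = 120.54 K.

T₁/T₂ ≈ 1.497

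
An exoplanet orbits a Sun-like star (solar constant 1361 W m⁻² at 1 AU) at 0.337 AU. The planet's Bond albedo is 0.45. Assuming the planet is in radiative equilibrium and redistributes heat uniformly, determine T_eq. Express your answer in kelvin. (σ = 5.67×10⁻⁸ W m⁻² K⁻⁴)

Flux at 0.337 AU: S = 1361/0.337² = 1.20×10⁴ W m⁻².
Energy balance: absorbed = emitted ⇒ πR²·S(1−A) = 4πR²·σT_eq⁴, so T_eq⁴ = S(1−A)/(4σ).
T_eq = [1.20×10⁴ × 0.55 / (4 × 5.67×10⁻⁸)]^(1/4) = (2.91×10¹⁰)^(1/4) = 413 K.

T_eq ≈ 413 K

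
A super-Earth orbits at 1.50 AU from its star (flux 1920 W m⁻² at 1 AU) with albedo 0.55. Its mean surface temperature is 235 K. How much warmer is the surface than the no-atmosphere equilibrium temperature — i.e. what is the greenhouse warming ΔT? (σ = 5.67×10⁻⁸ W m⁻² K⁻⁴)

S = 1920/1.50² = 853.3 W m⁻².
T_eq = [S(1−A)/(4σ)]^(1/4) = [853.3×0.45/(4×5.67×10⁻⁸)]^(1/4) = 202.8 K.
ΔT = T_surf − T_eq = 235 − 202.8.

ΔT ≈ 32.2 K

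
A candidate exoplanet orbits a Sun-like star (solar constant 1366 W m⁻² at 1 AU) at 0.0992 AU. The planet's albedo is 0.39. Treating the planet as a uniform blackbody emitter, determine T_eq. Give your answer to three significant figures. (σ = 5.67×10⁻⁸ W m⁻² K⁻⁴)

Flux at 0.0992 AU: S = 1366/0.0992² = 1.39×10⁵ W m⁻².
Energy balance: absorbed = emitted ⇒ πR²·S(1−A) = 4πR²·σT_eq⁴, so T_eq⁴ = S(1−A)/(4σ).
T_eq = [1.39×10⁵ × 0.61 / (4 × 5.67×10⁻⁸)]^(1/4) = (3.73×10¹¹)^(1/4) = 782 K.

T_eq ≈ 782 K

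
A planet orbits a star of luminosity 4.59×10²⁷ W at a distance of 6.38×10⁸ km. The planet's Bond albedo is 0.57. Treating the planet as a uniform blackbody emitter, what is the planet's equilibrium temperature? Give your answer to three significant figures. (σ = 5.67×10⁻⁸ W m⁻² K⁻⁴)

d = 6.38×10⁸ km = 6.38×10¹¹ m.
Flux: S = L/(4πd²) = 4.59×10²⁷/(4π×(6.38×10¹¹)²) = 897 W m⁻².
Energy balance: absorbed = emitted ⇒ πR²·S(1−A) = 4πR²·σT_eq⁴, so T_eq⁴ = S(1−A)/(4σ).
T_eq = [897 × 0.43 / (4 × 5.67×10⁻⁸)]^(1/4) = (1.70×10⁹)^(1/4) = 203 K.

T_eq ≈ 203 K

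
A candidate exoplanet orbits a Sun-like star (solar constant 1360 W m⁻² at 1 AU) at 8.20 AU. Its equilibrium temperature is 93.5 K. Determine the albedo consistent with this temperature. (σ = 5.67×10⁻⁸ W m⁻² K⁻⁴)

A ≈ 0.14

Flux at 8.20 AU: S = 1360/8.20² = 20.2 W m⁻².
From T_eq⁴ = S(1−A)/(4σ): 1−A = 4σT_eq⁴/S.
1−A = 4 × 5.67×10⁻⁸ × (93.5)⁴ / 20.2 = 0.857.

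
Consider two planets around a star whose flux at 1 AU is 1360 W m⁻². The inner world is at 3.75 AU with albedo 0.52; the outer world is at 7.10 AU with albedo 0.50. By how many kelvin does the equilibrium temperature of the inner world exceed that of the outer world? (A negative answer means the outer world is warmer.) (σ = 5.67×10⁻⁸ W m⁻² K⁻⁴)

T_eq = [S₀(1−A)/(4σd²)]^(1/4), so T ∝ (1−A)^(1/4) / √d.
T₁ = [1360×0.48/(4×5.67×10⁻⁸×3.75²)]^(1/4) = 119.61 K.
T₂ = [1360×0.50/(4×5.67×10⁻⁸×7.10²)]^(1/4) = 87.82 K.

ΔT ≈ 31.8 K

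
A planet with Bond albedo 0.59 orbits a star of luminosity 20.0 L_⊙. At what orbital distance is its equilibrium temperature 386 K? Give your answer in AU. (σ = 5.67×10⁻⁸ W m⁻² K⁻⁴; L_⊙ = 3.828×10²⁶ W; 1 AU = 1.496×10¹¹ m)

L = 20.0 × 3.828×10²⁶ = 7.66×10²⁷ W.
From T_eq⁴ = L(1−A)/(16πσd²): d = √[L(1−A)/(16πσT_eq⁴)].
d = √[7.66×10²⁷ × 0.41 / (16π × 5.67×10⁻⁸ × (386)⁴)] = 2.23×10¹¹ m = 1.49 AU.

d ≈ 1.49 AU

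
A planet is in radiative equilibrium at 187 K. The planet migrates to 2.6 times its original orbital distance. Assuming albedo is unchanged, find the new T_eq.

T_eq ∝ L^(1/4) · d^(−1/2).
T′ = 187 / 2.6^(1/2) = 116 K.

T_eq ≈ 116 K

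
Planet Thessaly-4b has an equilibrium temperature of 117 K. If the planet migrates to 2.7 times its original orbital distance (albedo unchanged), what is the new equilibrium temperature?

T_eq ∝ L^(1/4) · d^(−1/2).
T′ = 117 / 2.7^(1/2) = 71.2 K.

T_eq ≈ 71.2 K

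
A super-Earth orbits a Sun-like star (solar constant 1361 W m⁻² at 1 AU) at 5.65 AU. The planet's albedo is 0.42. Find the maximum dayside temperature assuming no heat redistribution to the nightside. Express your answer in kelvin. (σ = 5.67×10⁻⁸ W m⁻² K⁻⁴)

Flux at 5.65 AU: S = 1361/5.65² = 42.6 W m⁻².
With no redistribution each surface element balances locally: S(1−A) = σT⁴.
T = [42.6 × 0.58 / 5.67×10⁻⁸]^(1/4) = (4.36×10⁸)^(1/4) = 145 K.

T_ss ≈ 145 K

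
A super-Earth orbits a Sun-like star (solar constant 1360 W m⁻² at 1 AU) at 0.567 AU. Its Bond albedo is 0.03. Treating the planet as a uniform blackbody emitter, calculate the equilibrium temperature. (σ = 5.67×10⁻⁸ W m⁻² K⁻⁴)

T_eq ≈ 367 K

Flux at 0.567 AU: S = 1360/0.567² = 4230 W m⁻².
Energy balance: absorbed = emitted ⇒ πR²·S(1−A) = 4πR²·σT_eq⁴, so T_eq⁴ = S(1−A)/(4σ).
T_eq = [4230 × 0.97 / (4 × 5.67×10⁻⁸)]^(1/4) = (1.81×10¹⁰)^(1/4) = 367 K.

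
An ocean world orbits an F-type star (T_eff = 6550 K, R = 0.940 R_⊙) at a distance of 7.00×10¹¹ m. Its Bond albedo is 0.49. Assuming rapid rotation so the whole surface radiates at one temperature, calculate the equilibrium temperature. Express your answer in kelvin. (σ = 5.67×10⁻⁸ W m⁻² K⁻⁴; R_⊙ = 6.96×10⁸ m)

R_⋆ = 0.940 × 6.96×10⁸ = 6.54×10⁸ m.
L = 4πR_⋆²σT_⋆⁴ = 4π(6.54×10⁸)² × 5.67×10⁻⁸ × (6550)⁴ = 5.61×10²⁶ W.
S = L/(4πd²) = 91.2 W m⁻².
Energy balance: absorbed = emitted ⇒ πR²·S(1−A) = 4πR²·σT_eq⁴, so T_eq⁴ = S(1−A)/(4σ).
T_eq = [91.2 × 0.51 / (4 × 5.67×10⁻⁸)]^(1/4) = (2.05×10⁸)^(1/4) = 120 K.

T_eq ≈ 120 K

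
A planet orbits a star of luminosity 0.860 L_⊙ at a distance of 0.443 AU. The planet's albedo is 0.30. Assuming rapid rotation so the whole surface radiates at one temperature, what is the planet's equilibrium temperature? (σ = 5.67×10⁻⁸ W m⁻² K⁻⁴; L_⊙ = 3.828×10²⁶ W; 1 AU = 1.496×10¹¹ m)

d = 0.443 AU = 6.63×10¹⁰ m.
L = 0.860 × 3.828×10²⁶ = 3.29×10²⁶ W.
Flux: S = L/(4πd²) = 3.29×10²⁶/(4π×(6.63×10¹⁰)²) = 5960 W m⁻².
Energy balance: absorbed = emitted ⇒ πR²·S(1−A) = 4πR²·σT_eq⁴, so T_eq⁴ = S(1−A)/(4σ).
T_eq = [5960 × 0.70 / (4 × 5.67×10⁻⁸)]^(1/4) = (1.84×10¹⁰)^(1/4) = 368 K.

T_eq ≈ 368 K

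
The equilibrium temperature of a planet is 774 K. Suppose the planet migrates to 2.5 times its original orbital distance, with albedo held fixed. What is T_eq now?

T_eq ∝ L^(1/4) · d^(−1/2).
T′ = 774 / 2.5^(1/2) = 490 K.

T_eq ≈ 490 K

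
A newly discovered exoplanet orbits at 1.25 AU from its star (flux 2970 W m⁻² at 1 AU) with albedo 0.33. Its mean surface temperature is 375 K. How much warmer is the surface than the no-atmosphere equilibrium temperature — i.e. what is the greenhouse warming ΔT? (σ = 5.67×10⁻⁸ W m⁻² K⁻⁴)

ΔT ≈ 101.3 K

S = 2970/1.25² = 1901 W m⁻².
T_eq = [S(1−A)/(4σ)]^(1/4) = [1901×0.67/(4×5.67×10⁻⁸)]^(1/4) = 273.7 K.
ΔT = T_surf − T_eq = 375 − 273.7.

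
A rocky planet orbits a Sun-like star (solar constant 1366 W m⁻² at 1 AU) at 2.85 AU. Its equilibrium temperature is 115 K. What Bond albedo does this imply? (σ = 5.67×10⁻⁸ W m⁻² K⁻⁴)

Flux at 2.85 AU: S = 1366/2.85² = 168 W m⁻².
From T_eq⁴ = S(1−A)/(4σ): 1−A = 4σT_eq⁴/S.
1−A = 4 × 5.67×10⁻⁸ × (115)⁴ / 168 = 0.236.

A ≈ 0.76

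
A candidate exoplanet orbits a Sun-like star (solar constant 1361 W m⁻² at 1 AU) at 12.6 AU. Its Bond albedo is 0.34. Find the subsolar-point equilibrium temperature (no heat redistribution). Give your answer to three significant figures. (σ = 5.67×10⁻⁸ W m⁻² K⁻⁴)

Flux at 12.6 AU: S = 1361/12.6² = 8.57 W m⁻².
At the subsolar point the surface absorbs S(1−A) and emits σT⁴ per unit area — no factor of 4, since only the local patch is in balance.
T = [8.57 × 0.66 / 5.67×10⁻⁸]^(1/4) = (9.98×10⁷)^(1/4) = 99.9 K.

T_ss ≈ 99.9 K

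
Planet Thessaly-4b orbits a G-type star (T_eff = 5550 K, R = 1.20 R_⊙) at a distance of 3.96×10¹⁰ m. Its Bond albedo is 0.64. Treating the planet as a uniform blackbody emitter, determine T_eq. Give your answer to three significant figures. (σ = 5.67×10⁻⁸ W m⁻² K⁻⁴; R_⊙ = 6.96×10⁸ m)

T_eq ≈ 441 K

R_⋆ = 1.20 × 6.96×10⁸ = 8.35×10⁸ m.
L = 4πR_⋆²σT_⋆⁴ = 4π(8.35×10⁸)² × 5.67×10⁻⁸ × (5550)⁴ = 4.72×10²⁶ W.
S = L/(4πd²) = 2.39×10⁴ W m⁻².
Energy balance: absorbed = emitted ⇒ πR²·S(1−A) = 4πR²·σT_eq⁴, so T_eq⁴ = S(1−A)/(4σ).
T_eq = [2.39×10⁴ × 0.36 / (4 × 5.67×10⁻⁸)]^(1/4) = (3.80×10¹⁰)^(1/4) = 441 K.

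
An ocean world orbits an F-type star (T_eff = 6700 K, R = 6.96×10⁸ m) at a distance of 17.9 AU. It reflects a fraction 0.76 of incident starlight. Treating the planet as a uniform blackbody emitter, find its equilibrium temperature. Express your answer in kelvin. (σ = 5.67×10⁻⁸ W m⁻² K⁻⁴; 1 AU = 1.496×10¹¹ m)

d = 17.9 AU = 2.68×10¹² m.
L = 4πR_⋆²σT_⋆⁴ = 4π(6.96×10⁸)² × 5.67×10⁻⁸ × (6700)⁴ = 6.96×10²⁶ W.
S = L/(4πd²) = 7.72 W m⁻².
Energy balance: absorbed = emitted ⇒ πR²·S(1−A) = 4πR²·σT_eq⁴, so T_eq⁴ = S(1−A)/(4σ).
T_eq = [7.72 × 0.24 / (4 × 5.67×10⁻⁸)]^(1/4) = (8.17×10⁶)^(1/4) = 53.5 K.

T_eq ≈ 53.5 K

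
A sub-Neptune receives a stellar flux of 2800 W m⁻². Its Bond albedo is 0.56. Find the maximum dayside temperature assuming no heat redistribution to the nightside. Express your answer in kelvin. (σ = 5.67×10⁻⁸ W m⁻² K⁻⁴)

With no redistribution each surface element balances locally: S(1−A) = σT⁴.
T = [2800 × 0.44 / 5.67×10⁻⁸]^(1/4) = (2.17×10¹⁰)^(1/4) = 384 K.

T_ss ≈ 384 K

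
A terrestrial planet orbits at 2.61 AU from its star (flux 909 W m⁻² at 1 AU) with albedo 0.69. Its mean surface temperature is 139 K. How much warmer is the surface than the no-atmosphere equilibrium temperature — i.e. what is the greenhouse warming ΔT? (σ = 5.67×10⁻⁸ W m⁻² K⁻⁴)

S = 909/2.61² = 133.4 W m⁻².
T_eq = [S(1−A)/(4σ)]^(1/4) = [133.4×0.31/(4×5.67×10⁻⁸)]^(1/4) = 116.2 K.
ΔT = T_surf − T_eq = 139 − 116.2.

ΔT ≈ 22.8 K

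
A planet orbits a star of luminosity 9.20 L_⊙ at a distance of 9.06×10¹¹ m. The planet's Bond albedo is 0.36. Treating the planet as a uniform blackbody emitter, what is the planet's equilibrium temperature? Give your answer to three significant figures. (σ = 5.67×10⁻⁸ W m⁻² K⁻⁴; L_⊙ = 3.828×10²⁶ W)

L = 9.20 × 3.828×10²⁶ = 3.52×10²⁷ W.
Flux: S = L/(4πd²) = 3.52×10²⁷/(4π×(9.06×10¹¹)²) = 341 W m⁻².
Energy balance: absorbed = emitted ⇒ πR²·S(1−A) = 4πR²·σT_eq⁴, so T_eq⁴ = S(1−A)/(4σ).
T_eq = [341 × 0.64 / (4 × 5.67×10⁻⁸)]^(1/4) = (9.63×10⁸)^(1/4) = 176 K.

T_eq ≈ 176 K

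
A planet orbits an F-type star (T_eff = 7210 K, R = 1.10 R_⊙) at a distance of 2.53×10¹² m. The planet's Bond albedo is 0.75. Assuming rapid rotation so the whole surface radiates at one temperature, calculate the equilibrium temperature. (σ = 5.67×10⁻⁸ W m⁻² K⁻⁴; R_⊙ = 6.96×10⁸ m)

T_eq ≈ 62.7 K

R_⋆ = 1.10 × 6.96×10⁸ = 7.66×10⁸ m.
L = 4πR_⋆²σT_⋆⁴ = 4π(7.66×10⁸)² × 5.67×10⁻⁸ × (7210)⁴ = 1.13×10²⁷ W.
S = L/(4πd²) = 14.0 W m⁻².
Energy balance: absorbed = emitted ⇒ πR²·S(1−A) = 4πR²·σT_eq⁴, so T_eq⁴ = S(1−A)/(4σ).
T_eq = [14.0 × 0.25 / (4 × 5.67×10⁻⁸)]^(1/4) = (1.55×10⁷)^(1/4) = 62.7 K.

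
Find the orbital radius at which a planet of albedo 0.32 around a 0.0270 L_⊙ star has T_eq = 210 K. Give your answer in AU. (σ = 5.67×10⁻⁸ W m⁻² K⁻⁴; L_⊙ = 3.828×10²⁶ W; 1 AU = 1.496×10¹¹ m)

L = 0.0270 × 3.828×10²⁶ = 1.03×10²⁵ W.
From T_eq⁴ = L(1−A)/(16πσd²): d = √[L(1−A)/(16πσT_eq⁴)].
d = √[1.03×10²⁵ × 0.68 / (16π × 5.67×10⁻⁸ × (210)⁴)] = 3.56×10¹⁰ m = 0.238 AU.

d ≈ 0.238 AU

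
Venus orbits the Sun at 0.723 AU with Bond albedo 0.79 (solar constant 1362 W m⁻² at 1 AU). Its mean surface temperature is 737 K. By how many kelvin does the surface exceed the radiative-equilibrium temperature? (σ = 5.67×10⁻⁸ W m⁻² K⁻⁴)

S = 1362/0.723² = 2606 W m⁻².
T_eq = [S(1−A)/(4σ)]^(1/4) = [2606×0.21/(4×5.67×10⁻⁸)]^(1/4) = 221.6 K.
ΔT = T_surf − T_eq = 737 − 221.6.

ΔT ≈ 515.4 K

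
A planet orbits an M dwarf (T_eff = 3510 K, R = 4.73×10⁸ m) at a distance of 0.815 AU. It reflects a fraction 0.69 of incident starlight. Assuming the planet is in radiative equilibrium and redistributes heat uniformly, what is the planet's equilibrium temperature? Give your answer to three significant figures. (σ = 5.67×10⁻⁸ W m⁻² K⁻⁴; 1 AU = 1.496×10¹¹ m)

T_eq ≈ 115 K

d = 0.815 AU = 1.22×10¹¹ m.
L = 4πR_⋆²σT_⋆⁴ = 4π(4.73×10⁸)² × 5.67×10⁻⁸ × (3510)⁴ = 2.42×10²⁵ W.
S = L/(4πd²) = 130 W m⁻².
Energy balance: absorbed = emitted ⇒ πR²·S(1−A) = 4πR²·σT_eq⁴, so T_eq⁴ = S(1−A)/(4σ).
T_eq = [130 × 0.31 / (4 × 5.67×10⁻⁸)]^(1/4) = (1.77×10⁸)^(1/4) = 115 K.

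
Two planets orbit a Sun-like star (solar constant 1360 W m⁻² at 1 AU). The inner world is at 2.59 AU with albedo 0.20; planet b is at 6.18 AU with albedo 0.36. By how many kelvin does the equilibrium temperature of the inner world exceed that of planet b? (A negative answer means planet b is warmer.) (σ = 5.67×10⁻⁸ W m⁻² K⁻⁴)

T_eq = [S₀(1−A)/(4σd²)]^(1/4), so T ∝ (1−A)^(1/4) / √d.
T₁ = [1360×0.80/(4×5.67×10⁻⁸×2.59²)]^(1/4) = 163.53 K.
T₂ = [1360×0.64/(4×5.67×10⁻⁸×6.18²)]^(1/4) = 100.12 K.

ΔT ≈ 63.4 K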